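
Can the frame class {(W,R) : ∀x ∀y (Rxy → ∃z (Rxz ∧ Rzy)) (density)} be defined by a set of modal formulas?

The condition is density. A defining modal formula is □□p → □p.
Suppose □□p→□p is valid. Take Rxy and set V(p)={w : xR²w}. Then □□p at x, so □p at x, so p at y, i.e. ∃z(Rxz∧Rzy).

Yes, by □□p → □p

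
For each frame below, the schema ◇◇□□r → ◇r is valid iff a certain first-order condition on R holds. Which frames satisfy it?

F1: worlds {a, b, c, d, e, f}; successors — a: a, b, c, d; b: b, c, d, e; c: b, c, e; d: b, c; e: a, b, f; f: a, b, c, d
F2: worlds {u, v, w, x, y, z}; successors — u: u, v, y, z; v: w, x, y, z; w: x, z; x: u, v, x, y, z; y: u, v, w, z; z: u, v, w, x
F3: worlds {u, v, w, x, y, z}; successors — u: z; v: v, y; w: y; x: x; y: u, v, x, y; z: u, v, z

F1, F2

The schema corresponds to a generalized confluence (Geach) condition: ∀x ∀y (xR²y → ∃w (yR²w ∧ xRw)).
F1: holds.
F2: holds.
F3: fails — uR²v but no t with vR²t and uRt.
Valid on: F1, F2.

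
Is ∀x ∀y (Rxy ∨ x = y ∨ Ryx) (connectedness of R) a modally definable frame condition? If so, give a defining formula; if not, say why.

No

Modal frame validity is preserved under disjoint unions.
Take 3 disjoint single-world reflexive frames: each is trivially connected, but their disjoint union has 3 worlds with no edge between distinct components, so it is not connected.
So the class is not modally definable.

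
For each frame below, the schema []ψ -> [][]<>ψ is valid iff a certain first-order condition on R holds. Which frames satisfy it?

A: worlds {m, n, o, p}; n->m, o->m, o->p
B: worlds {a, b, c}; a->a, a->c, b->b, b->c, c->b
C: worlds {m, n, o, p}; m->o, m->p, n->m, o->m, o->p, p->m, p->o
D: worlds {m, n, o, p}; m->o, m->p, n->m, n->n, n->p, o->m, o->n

The schema corresponds to a generalized confluence (Geach) condition: forall x forall z (x R^2 z -> exists w (xRw & zRw)).
A: ✓.
B: fails — aR²c but no w with aRw and cRw.
C: ✓.
D: fails — nR²p but no w with nRw and pRw.
Valid on: A, C.

A, C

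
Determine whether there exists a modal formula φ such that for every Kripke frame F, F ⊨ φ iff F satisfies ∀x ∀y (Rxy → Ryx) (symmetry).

Yes — defined by q → □◇q

This is a Sahlqvist condition; the B axiom q → □◇q defines it.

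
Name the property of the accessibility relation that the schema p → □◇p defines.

symmetry: ∀x ∀y (Rxy → Ryx)

Suppose p→□◇p is valid. Take Rxy and set V(p)={x}. Then p at x, so □◇p at x, so ◇p at y, so some z with Ryz has p; z=x, i.e. Ryx.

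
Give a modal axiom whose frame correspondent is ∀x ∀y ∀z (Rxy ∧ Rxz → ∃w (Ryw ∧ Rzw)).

◇□q → □◇q

The condition is convergence. The .2 schema ◇□q → □◇q defines it.
Suppose ◇□q→□◇q is valid. Take Rxy, Rxz and set V(q)={w : Ryw}. Then □q at y so ◇□q at x, so □◇q at x, so ◇q at z, giving w with Rzw and Ryw.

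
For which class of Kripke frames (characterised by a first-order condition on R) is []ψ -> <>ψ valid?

This is the D axiom.
Its frame correspondent is seriality — forall x exists y Rxy.

Seriality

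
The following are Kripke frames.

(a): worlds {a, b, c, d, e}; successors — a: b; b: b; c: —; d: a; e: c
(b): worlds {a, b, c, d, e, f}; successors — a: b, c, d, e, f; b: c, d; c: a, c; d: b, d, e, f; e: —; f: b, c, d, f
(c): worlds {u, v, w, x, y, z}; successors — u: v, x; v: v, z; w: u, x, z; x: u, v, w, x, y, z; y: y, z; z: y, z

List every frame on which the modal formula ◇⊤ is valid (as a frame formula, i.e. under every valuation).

(c)

Frame correspondent (Sahlqvist): ∀x ∃y Rxy — i.e. seriality.
(a): fails — world c has no successor.
(b): fails — world e has no successor.
(c): condition met.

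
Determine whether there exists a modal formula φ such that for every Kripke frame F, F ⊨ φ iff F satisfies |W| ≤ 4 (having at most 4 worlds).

Modal frame validity is preserved under disjoint unions.
Any modal formula valid on each of 5 disjoint one-world frames is valid on their disjoint union (validity is preserved under disjoint unions). Each one-world frame has |W|=1≤4, but the union has |W|=5.
So no modal formula (or set of formulas) defines exactly the |W|≤4 frames.

Not definable by any modal formula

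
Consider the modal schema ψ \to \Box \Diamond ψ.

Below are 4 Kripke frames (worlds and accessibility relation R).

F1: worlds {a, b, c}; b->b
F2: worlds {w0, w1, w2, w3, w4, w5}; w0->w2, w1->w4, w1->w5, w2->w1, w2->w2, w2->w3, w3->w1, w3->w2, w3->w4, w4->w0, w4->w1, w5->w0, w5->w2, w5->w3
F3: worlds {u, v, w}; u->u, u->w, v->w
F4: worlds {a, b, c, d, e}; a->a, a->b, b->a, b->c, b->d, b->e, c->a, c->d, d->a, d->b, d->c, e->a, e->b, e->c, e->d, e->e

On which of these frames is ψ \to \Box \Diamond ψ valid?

The schema corresponds to symmetry: \forall x \forall y (Rxy \to Ryx).
F1: holds.
F2: fails — Rw1w5 but not Rw5w1.
F3: fails — Rvw but not Rwv.
F4: fails — Rbc but not Rcb.
Valid on: F1.

F1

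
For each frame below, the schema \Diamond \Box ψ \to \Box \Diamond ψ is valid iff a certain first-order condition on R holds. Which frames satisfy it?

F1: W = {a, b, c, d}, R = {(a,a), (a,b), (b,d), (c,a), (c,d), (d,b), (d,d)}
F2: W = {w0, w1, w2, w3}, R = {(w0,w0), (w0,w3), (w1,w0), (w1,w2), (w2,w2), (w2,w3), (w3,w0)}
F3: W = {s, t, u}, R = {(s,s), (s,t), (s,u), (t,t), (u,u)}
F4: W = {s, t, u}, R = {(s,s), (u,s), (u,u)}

The schema corresponds to convergence: \forall x \forall y \forall z (Rxy \wedge Rxz \to \exists w (Ryw \wedge Rzw)).
F1: fails — Rab and Raa but b and a have no common successor.
F2: fails — Rw2w2 and Rw2w3 but w2 and w3 have no common successor.
F3: fails — Rsu and Rst but u and t have no common successor.
F4: condition met.
Valid on: F4.

F4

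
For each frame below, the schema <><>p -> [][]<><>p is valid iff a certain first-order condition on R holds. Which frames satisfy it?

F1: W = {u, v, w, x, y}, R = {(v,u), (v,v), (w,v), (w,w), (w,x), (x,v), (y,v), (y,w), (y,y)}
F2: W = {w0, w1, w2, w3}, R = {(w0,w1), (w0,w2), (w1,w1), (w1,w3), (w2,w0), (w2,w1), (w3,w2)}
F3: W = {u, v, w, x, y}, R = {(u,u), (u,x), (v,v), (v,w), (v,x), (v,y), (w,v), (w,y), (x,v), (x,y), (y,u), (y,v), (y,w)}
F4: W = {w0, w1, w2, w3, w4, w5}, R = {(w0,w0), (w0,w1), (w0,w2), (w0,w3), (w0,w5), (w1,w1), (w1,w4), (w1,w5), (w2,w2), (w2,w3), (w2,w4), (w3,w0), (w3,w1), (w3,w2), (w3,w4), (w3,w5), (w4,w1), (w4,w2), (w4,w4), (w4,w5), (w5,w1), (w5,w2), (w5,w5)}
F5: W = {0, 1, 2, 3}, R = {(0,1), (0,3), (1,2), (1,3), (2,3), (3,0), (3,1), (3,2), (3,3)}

Frame correspondent (Sahlqvist): forall x forall y forall z ((x R^2 y & x R^2 z) -> exists w (y = w & z R^2 w)) — i.e. a generalized confluence (Geach) condition.
F1: fails — vR²u, vR²u but no t with u=t and uR²t.
F2: fails — w0R²w0, w0R²w1 but no w with w0=w and w1R²w.
F3: fails — vR²w, vR²u but no t with w=t and uR²t.
F4: fails — w0R²w0, w0R²w1 but no w with w0=w and w1R²w.
F5: condition met.

F5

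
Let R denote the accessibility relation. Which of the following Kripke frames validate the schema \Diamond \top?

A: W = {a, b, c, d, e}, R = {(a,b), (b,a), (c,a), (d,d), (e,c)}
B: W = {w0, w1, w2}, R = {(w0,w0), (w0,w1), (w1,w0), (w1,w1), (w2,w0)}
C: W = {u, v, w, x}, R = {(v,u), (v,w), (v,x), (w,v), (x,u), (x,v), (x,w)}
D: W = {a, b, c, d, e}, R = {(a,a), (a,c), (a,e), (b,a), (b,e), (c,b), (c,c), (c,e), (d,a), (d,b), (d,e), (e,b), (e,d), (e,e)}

A, B, D

Frame correspondent (Sahlqvist): \forall x \exists y Rxy — i.e. seriality.
A: satisfies the condition.
B: satisfies the condition.
C: fails — world u has no successor.
D: satisfies the condition.
Valid on: A, B, D.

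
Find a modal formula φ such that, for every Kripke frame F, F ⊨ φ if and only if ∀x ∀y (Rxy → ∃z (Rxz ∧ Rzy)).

□□ψ → □ψ

This is density; the standard corresponding axiom is C4: □□ψ → □ψ.
Suppose □□ψ→□ψ is valid. Take Rxy and set V(ψ)={w : xR²w}. Then □□ψ at x, so □ψ at x, so ψ at y, i.e. ∃z(Rxz∧Rzy).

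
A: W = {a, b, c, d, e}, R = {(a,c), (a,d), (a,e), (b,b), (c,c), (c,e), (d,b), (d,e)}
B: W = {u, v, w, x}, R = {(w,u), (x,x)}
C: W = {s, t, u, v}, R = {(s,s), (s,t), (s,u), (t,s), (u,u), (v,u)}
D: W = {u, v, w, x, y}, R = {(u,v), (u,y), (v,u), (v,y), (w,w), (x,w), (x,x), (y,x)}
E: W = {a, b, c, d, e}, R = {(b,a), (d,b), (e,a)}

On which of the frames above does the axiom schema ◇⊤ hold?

This is the axiom for seriality; its first-order frame correspondent is ∀x ∃y Rxy.
A: fails — world e has no successor.
B: fails — world u has no successor.
C: holds.
D: holds.
E: fails — world a has no successor.
Valid on: C, D.

C, D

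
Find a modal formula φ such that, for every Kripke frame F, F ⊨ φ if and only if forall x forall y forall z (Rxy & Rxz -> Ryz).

The condition is the Euclidean property. The 5 schema ◇r → □◇r defines it.
Suppose ◇r→□◇r is valid. Take Rxy, Rxz and set V(r)={y}. Then ◇r at x, so □◇r at x, so ◇r at z, so some w with Rzw has r; w=y, i.e. Rzy. By symmetry of the argument, Ryz.

◇r → □◇r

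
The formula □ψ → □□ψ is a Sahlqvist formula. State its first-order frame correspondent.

Transitivity

Suppose □ψ→□□ψ is valid. Take Rxy, Ryz and set V(ψ)={w : Rxw}. Then □ψ at x, so □□ψ at x, so □ψ at y, so ψ at z, i.e. Rxz.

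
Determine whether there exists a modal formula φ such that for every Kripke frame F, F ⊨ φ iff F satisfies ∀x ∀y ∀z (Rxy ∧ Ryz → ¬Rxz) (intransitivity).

Any modally definable frame class is closed under surjective bounded morphisms.
The 5-cycle (worlds 0,1,2,3,4 with 0→1→2→3→4→0) is intransitive. Mapping every world to a single reflexive point • is a surjective bounded morphism; the reflexive point is not intransitive (R••∧R•• but R••).
So no modal formula (or set of formulas) defines exactly the intransitive frames.

Not definable by any modal formula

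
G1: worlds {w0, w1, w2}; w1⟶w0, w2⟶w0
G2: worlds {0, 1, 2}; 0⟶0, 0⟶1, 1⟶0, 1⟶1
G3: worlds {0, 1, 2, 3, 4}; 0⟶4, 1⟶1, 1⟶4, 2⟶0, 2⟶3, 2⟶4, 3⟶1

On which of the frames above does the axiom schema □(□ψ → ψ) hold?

Frame correspondent (Sahlqvist): ∀x ∀y (Rxy → Ryy) — i.e. shift-reflexivity.
G1: fails — Rw1w0 but not Rw0w0.
G2: satisfies the condition.
G3: fails — R23 but not R33.
Valid on: G2.

G2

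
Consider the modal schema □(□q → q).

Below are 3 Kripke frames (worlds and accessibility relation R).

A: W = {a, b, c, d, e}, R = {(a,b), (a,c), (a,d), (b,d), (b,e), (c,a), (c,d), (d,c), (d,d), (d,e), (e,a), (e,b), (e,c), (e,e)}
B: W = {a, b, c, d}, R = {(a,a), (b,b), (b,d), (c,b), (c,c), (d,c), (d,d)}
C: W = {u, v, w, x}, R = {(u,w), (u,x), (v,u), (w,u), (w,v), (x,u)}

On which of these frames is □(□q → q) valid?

B

Frame correspondent (Sahlqvist): ∀x ∀y (Rxy → Ryy) — i.e. shift-reflexivity.
A: fails — Rdc but not Rcc.
B: ✓.
C: fails — Ruw but not Rww.
Valid on: B.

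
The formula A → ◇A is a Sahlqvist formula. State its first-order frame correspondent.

reflexivity: ∀x Rxx

Replacing A by ¬A and contraposing gives the equivalent schema □A → A.
Suppose □A→A is valid. At any x set V(A)={w : Rxw}. Then □A holds at x, so A holds at x, i.e. Rxx.
Conversely, on a frame with reflexivity the schema holds at every world under every valuation.
Frame condition: ∀x Rxx.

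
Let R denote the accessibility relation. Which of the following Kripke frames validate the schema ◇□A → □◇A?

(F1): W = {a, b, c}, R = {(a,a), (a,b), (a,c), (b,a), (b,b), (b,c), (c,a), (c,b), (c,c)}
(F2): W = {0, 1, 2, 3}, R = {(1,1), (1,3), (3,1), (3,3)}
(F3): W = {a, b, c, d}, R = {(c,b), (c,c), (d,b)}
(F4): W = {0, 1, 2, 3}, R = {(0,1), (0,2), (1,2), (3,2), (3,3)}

The schema corresponds to convergence: ∀x ∀y ∀z (Rxy ∧ Rxz → ∃w (Ryw ∧ Rzw)).
(F1): condition met.
(F2): condition met.
(F3): fails — Rcc and Rcb but c and b have no common successor.
(F4): fails — R02 and R02 but 2 and 2 have no common successor.
Valid on: (F1), (F2).

(F1), (F2)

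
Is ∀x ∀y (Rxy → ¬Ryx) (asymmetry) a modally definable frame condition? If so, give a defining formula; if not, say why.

Not definable by any modal formula

If a class were modally definable it would be closed under surjective bounded morphisms (Goldblatt–Thomason).
The 3-cycle (worlds a,b,c with a→b→c→a) is asymmetric. Mapping every world to a single reflexive point • is a surjective bounded morphism, and the reflexive point is not asymmetric (R•• but asymmetry requires ¬R••).
Hence asymmetry is not modally definable.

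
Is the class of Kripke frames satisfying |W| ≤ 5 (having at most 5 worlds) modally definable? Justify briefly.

No — not modally definable

Modal frame validity is preserved under disjoint unions.
Any modal formula valid on each of 6 disjoint one-world frames is valid on their disjoint union (validity is preserved under disjoint unions). Each one-world frame has |W|=1≤5, but the union has |W|=6.
Hence having at most 5 worlds is not modally definable.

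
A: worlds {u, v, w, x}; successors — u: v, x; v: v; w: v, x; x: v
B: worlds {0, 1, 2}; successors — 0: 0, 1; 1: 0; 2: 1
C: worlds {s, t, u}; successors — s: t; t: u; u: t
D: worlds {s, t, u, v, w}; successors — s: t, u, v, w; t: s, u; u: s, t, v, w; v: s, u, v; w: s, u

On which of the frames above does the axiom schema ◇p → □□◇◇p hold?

The schema corresponds to a generalized confluence (Geach) condition: ∀x ∀y ∀z ((xRy ∧ xR²z) → ∃w (y = w ∧ zR²w)).
A: fails — uRx, uR²v but no t with x=t and vR²t.
B: ✓.
C: fails — sRt, sR²u but no w with t=w and uR²w.
D: ✓.

B, D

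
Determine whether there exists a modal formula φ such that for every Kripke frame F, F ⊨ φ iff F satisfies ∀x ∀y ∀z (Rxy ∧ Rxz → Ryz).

Yes, by ◇q → □◇q

Yes: it is the Euclidean property, defined by the 5 schema ◇q → □◇q.
Suppose ◇q→□◇q is valid. Take Rxy, Rxz and set V(q)={y}. Then ◇q at x, so □◇q at x, so ◇q at z, so some w with Rzw has q; w=y, i.e. Rzy. By symmetry of the argument, Ryz.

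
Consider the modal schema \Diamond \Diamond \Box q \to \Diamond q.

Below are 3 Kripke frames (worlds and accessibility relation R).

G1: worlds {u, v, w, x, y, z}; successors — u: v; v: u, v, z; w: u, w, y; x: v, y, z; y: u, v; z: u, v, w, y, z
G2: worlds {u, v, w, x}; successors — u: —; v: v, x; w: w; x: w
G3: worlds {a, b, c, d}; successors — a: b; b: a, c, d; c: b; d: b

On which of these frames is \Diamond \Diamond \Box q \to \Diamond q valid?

G3

Frame correspondent (Sahlqvist): \forall x \forall y (x R^2 y \to \exists w (yRw \wedge xRw)) — i.e. a generalized confluence (Geach) condition.
G1: fails — wR²u but no t with uRt and wRt.
G2: fails — vR²w but no t with wRt and vRt.
G3: condition met.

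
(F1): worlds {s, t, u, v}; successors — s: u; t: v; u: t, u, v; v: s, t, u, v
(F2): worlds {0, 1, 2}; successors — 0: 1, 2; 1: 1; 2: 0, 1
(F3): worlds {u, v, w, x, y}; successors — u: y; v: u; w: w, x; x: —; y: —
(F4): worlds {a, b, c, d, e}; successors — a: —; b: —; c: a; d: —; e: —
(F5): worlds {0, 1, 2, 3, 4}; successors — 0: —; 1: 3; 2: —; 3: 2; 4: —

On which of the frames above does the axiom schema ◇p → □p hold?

(F4), (F5)

Frame correspondent (Sahlqvist): ∀x ∀y ∀z (Rxy ∧ Rxz → y = z) — i.e. partial functionality.
(F1): fails — u sees both t and u.
(F2): fails — 0 sees both 1 and 2.
(F3): fails — w sees both w and x.
(F4): satisfies the condition.
(F5): satisfies the condition.
Valid on: (F4), (F5).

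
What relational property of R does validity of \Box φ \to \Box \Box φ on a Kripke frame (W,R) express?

Suppose □φ→□□φ is valid. Take Rxy, Ryz and set V(φ)={w : Rxw}. Then □φ at x, so □□φ at x, so □φ at y, so φ at z, i.e. Rxz.

Transitivity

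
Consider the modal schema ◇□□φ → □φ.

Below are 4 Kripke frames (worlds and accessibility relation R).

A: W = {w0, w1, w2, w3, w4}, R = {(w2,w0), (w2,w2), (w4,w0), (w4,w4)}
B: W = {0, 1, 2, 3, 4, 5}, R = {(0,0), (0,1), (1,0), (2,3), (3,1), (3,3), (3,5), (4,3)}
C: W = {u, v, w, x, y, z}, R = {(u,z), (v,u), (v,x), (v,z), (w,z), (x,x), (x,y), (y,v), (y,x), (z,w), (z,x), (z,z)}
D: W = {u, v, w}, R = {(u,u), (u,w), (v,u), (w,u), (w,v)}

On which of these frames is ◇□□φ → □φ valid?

Frame correspondent (Sahlqvist): ∀x ∀y ∀z ((xRy ∧ xRz) → ∃w (yR²w ∧ z = w)) — i.e. a generalized confluence (Geach) condition.
A: fails — w2Rw0, w2Rw0 but no w with w0R²w and w0=w.
B: fails — 3R1, 3R3 but no w with 1R²w and 3=w.
C: fails — vRu, vRu but no t with uR²t and u=t.
D: fails — wRv, wRv but no t with vR²t and v=t.
Valid on no frame.

none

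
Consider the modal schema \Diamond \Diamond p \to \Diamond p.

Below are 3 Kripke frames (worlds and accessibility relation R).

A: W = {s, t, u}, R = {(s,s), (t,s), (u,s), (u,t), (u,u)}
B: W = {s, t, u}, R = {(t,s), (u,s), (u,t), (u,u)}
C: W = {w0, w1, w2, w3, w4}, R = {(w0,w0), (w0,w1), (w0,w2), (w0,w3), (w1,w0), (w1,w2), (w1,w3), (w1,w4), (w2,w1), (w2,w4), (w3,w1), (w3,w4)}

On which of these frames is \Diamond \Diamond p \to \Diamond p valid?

Frame correspondent (Sahlqvist): \forall x \forall y \forall z (Rxy \wedge Ryz \to Rxz) — i.e. transitivity.
A: condition met.
B: condition met.
C: fails — Rw1w2 and Rw2w1 but not Rw1w1.

A, B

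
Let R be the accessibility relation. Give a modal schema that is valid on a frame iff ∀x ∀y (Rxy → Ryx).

This is symmetry; the standard corresponding axiom is B: p → □◇p.

p → □◇p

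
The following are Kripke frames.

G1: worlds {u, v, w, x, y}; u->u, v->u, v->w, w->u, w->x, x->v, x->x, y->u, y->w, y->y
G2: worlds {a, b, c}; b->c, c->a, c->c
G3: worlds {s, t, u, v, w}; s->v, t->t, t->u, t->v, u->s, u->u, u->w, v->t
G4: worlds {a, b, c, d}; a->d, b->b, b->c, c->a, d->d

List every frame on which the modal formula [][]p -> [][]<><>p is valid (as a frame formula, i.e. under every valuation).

G1

Frame correspondent (Sahlqvist): forall x forall z (x R^2 z -> exists w (x R^2 w & z R^2 w)) — i.e. a generalized confluence (Geach) condition.
G1: holds.
G2: fails — bR²a but no w with bR²w and aR²w.
G3: fails — tR²w but no w* with tR²w* and wR²w*.
G4: fails — bR²a but no w with bR²w and aR²w.
Valid on: G1.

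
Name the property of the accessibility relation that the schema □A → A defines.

Suppose □A→A is valid. At any x set V(A)={w : Rxw}. Then □A holds at x, so A holds at x, i.e. Rxx.
The converse is a direct semantic check.
So the correspondent is reflexivity.

reflexivity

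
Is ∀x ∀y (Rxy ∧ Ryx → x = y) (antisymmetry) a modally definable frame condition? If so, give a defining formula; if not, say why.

No — not modally definable

Any modally definable frame class is closed under surjective bounded morphisms.
The 6-cycle (worlds s,t,u,v,w,x with s→t→u→v→w→x→s) is antisymmetric. Sending even-indexed worlds to • and odd-indexed worlds to ∘ is a surjective bounded morphism onto the two-world frame with •↔∘, which is not antisymmetric.
Hence antisymmetry is not modally definable.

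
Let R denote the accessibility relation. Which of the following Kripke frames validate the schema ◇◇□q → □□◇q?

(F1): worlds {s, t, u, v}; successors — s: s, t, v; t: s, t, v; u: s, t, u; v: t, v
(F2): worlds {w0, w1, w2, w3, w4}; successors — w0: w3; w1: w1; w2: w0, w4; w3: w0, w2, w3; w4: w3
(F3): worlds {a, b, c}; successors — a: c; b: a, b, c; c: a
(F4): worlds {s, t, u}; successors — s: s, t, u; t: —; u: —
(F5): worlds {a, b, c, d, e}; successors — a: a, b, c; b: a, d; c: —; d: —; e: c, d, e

Frame correspondent (Sahlqvist): ∀x ∀y ∀z ((xR²y ∧ xR²z) → ∃w (yRw ∧ zRw)) — i.e. a generalized confluence (Geach) condition.
(F1): holds.
(F2): fails — w0R²w0, w0R²w2 but no w with w0Rw and w2Rw.
(F3): fails — bR²a, bR²c but no w with aRw and cRw.
(F4): fails — sR²s, sR²t but no w with sRw and tRw.
(F5): fails — aR²a, aR²c but no w with aRw and cRw.
Valid on: (F1).

(F1)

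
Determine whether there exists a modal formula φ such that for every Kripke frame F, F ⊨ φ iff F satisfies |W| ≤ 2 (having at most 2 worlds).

Modal frame validity is preserved under disjoint unions.
Any modal formula valid on each of 3 disjoint one-world frames is valid on their disjoint union (validity is preserved under disjoint unions). Each one-world frame has |W|=1≤2, but the union has |W|=3.
Hence having at most 2 worlds is not modally definable.

Not definable by any modal formula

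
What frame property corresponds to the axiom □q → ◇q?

This schema is the D axiom.
Its frame correspondent is seriality — ∀x ∃y Rxy.

Seriality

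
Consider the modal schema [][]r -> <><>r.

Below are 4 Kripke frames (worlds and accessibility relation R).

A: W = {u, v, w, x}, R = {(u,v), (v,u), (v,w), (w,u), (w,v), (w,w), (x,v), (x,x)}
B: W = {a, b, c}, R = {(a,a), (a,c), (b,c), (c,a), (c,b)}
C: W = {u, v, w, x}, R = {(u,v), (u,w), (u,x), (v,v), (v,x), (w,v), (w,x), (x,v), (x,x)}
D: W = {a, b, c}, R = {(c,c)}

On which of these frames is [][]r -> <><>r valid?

A, B, C

The schema corresponds to a generalized confluence (Geach) condition: forall x exists w (x R^2 w & x R^2 w).
A: condition met.
B: condition met.
C: condition met.
D: fails — at a but no w with aR²w and aR²w.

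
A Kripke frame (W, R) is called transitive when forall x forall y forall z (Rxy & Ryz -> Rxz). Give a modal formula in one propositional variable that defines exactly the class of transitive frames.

□s → □□s

A defining formula is □s → □□s (the 4 axiom).
Suppose □s→□□s is valid. Take Rxy, Ryz and set V(s)={w : Rxw}. Then □s at x, so □□s at x, so □s at y, so s at z, i.e. Rxz.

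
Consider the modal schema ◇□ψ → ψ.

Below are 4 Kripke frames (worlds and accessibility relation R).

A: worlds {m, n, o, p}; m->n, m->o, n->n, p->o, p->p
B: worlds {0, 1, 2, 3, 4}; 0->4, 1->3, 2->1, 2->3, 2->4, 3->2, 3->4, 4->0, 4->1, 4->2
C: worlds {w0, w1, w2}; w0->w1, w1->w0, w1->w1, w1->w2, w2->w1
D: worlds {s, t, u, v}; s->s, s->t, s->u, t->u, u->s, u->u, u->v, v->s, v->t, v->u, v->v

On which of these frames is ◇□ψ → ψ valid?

This is the axiom for symmetry; its first-order frame correspondent is ∀x ∀y (Rxy → Ryx).
A: fails — Rpo but not Rop.
B: fails — R34 but not R43.
C: satisfies the condition.
D: fails — Rvt but not Rtv.

C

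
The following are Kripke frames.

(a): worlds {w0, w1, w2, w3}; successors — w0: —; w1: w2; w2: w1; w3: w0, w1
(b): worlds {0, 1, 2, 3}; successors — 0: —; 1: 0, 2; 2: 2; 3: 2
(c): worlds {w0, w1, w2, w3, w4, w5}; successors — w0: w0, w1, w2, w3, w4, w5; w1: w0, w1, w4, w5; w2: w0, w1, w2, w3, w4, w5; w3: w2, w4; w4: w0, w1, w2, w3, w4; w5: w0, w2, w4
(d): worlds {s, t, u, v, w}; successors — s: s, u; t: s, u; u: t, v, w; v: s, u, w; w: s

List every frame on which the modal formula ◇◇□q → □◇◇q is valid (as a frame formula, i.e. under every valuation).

(c)

The schema corresponds to a generalized confluence (Geach) condition: ∀x ∀y ∀z ((xR²y ∧ xRz) → ∃w (yRw ∧ zR²w)).
(a): fails — w3R²w2, w3Rw0 but no w with w2Rw and w0R²w.
(b): fails — 1R²2, 1R0 but no w with 2Rw and 0R²w.
(c): ✓.
(d): fails — uR²u, uRw but no w* with uRw* and wR²w*.
Valid on: (c).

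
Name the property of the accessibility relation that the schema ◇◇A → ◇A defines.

Transitivity

This schema is equivalent to the 4 axiom □A → □□A.
Its frame correspondent is transitivity — ∀x ∀y ∀z (Rxy ∧ Ryz → Rxz).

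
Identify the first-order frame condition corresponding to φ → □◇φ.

Suppose φ→□◇φ is valid. Take Rxy and set V(φ)={x}. Then φ at x, so □◇φ at x, so ◇φ at y, so some z with Ryz has φ; z=x, i.e. Ryx.
Conversely, on a frame with symmetry the schema holds at every world under every valuation.
Frame condition: ∀x ∀y (Rxy → Ryx).

symmetry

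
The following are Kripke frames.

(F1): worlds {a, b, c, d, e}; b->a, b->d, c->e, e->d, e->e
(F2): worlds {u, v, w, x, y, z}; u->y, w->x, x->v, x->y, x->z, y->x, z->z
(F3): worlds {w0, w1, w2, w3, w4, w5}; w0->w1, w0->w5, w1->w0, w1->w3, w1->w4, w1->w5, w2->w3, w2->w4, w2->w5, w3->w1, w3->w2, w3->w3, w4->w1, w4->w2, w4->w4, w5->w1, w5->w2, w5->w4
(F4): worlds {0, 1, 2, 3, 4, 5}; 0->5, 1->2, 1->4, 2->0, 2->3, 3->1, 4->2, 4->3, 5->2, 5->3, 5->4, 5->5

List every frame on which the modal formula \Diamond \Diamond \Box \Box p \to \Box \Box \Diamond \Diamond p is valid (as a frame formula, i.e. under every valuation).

This is the axiom for a generalized confluence (Geach) condition; its first-order frame correspondent is \forall x \forall y \forall z ((x R^2 y \wedge x R^2 z) \to \exists w (y R^2 w \wedge z R^2 w)).
(F1): fails — cR²d, cR²d but no w with dR²w and dR²w.
(F2): fails — wR²v, wR²v but no t with vR²t and vR²t.
(F3): ✓.
(F4): fails — 0R²2, 0R²3 but no w with 2R²w and 3R²w.
Valid on: (F3).

(F3)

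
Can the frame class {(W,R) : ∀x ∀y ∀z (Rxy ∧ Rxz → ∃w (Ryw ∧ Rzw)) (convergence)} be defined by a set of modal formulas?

The condition is convergence. A defining modal formula is ◇□r → □◇r.
Suppose ◇□r→□◇r is valid. Take Rxy, Rxz and set V(r)={w : Ryw}. Then □r at y so ◇□r at x, so □◇r at x, so ◇r at z, giving w with Rzw and Ryw.

Yes — defined by ◇□r → □◇r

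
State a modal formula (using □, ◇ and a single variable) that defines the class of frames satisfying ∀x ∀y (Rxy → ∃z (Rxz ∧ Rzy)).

□□ψ → □ψ

This is density; the standard corresponding axiom is C4: □□ψ → □ψ.
Suppose □□ψ→□ψ is valid. Take Rxy and set V(ψ)={w : xR²w}. Then □□ψ at x, so □ψ at x, so ψ at y, i.e. ∃z(Rxz∧Rzy).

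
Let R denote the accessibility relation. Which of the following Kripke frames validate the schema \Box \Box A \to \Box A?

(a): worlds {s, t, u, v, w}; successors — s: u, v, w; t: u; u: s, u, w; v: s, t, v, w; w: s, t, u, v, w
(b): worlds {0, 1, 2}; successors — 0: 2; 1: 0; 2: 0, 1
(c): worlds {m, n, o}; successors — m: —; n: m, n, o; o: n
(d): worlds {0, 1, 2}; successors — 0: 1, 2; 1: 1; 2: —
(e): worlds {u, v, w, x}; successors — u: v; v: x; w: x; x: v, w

(a), (c)

Frame correspondent (Sahlqvist): \forall x \forall y (Rxy \to \exists z (Rxz \wedge Rzy)) — i.e. density.
(a): ✓.
(b): fails — R10 but no z with R1z and Rz0.
(c): ✓.
(d): fails — R02 but no z with R0z and Rz2.
(e): fails — Ruv but no z with Ruz and Rzv.
Valid on: (a), (c).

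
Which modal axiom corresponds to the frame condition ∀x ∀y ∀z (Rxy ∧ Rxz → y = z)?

The condition is partial functionality. The CD schema ◇q → □q defines it.
Suppose ◇q→□q is valid. Take Rxy, Rxz and set V(q)={y}. Then ◇q at x, so □q at x, so q at z, i.e. z=y.

◇q → □q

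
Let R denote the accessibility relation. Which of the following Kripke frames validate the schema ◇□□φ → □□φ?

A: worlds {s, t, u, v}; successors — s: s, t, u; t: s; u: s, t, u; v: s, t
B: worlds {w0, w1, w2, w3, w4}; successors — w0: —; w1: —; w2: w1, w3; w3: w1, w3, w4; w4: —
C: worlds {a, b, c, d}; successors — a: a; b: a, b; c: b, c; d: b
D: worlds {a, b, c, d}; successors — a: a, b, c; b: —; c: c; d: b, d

A

Frame correspondent (Sahlqvist): ∀x ∀y ∀z ((xRy ∧ xR²z) → ∃w (yR²w ∧ z = w)) — i.e. a generalized confluence (Geach) condition.
A: satisfies the condition.
B: fails — w2Rw1, w2R²w1 but no w with w1R²w and w1=w.
C: fails — bRa, bR²b but no w with aR²w and b=w.
D: fails — aRb, aR²a but no w with bR²w and a=w.
Valid on: A.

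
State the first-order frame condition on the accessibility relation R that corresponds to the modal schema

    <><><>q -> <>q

forall x forall y (x R^3 y -> exists w (y = w & xRw))

This is a Sahlqvist (Geach-type) schema ◇^3□^0q → □^0◇^1q.
Minimal-valuation argument: fix x; take any y with xR^3y and any z with xR^0z. Set V(q) to the set of worlds R-reachable from y in exactly 0 steps. Then □^0q holds at y, so the antecedent holds at x; validity forces ◇^1q at z, giving a w with zR^1w and yR^0w.
First-order correspondent: forall x forall y (x R^3 y -> exists w (y = w & xRw)).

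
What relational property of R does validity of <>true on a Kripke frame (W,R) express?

seriality

This schema is equivalent to the D axiom □p → ◇p.
It corresponds to seriality: forall x exists y Rxy.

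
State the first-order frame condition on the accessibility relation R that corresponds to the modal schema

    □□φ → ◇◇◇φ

∀x ∃w (xR²w ∧ xR³w)

This is a Sahlqvist (Geach-type) schema ◇^0□^2φ → □^0◇^3φ.
First-order correspondent: ∀x ∃w (xR²w ∧ xR³w).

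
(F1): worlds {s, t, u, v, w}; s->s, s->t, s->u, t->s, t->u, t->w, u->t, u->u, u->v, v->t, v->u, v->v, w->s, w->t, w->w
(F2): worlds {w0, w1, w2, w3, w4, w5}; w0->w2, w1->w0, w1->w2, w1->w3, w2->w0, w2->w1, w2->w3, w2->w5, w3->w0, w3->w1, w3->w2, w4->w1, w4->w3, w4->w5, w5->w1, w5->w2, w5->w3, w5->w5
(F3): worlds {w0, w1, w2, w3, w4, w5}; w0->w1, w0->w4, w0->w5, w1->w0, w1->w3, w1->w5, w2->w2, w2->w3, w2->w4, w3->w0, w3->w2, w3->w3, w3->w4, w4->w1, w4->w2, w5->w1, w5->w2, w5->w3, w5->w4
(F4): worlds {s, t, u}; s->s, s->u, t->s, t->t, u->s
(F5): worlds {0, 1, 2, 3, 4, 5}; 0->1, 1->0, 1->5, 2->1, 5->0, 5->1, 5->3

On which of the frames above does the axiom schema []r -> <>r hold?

The schema corresponds to seriality: forall x exists y Rxy.
(F1): ✓.
(F2): ✓.
(F3): ✓.
(F4): ✓.
(F5): fails — world 3 has no successor.

(F1), (F2), (F3), (F4)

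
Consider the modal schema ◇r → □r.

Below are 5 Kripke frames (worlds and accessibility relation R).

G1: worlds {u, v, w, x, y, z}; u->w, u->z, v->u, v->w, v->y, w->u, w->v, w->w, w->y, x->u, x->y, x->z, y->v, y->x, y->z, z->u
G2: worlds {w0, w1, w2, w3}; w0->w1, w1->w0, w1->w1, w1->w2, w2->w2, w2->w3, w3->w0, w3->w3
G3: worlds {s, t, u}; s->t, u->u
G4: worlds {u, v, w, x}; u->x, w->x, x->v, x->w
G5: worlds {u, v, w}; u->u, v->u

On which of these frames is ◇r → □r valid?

This is the axiom for partial functionality; its first-order frame correspondent is ∀x ∀y ∀z (Rxy ∧ Rxz → y = z).
G1: fails — u sees both w and z.
G2: fails — w1 sees both w0 and w1.
G3: satisfies the condition.
G4: fails — x sees both v and w.
G5: satisfies the condition.

G3, G5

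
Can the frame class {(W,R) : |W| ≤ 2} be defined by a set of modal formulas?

Not definable by any modal formula

Modal frame validity is preserved under disjoint unions.
Any modal formula valid on each of 3 disjoint one-world frames is valid on their disjoint union (validity is preserved under disjoint unions). Each one-world frame has |W|=1≤2, but the union has |W|=3.
Hence having at most 2 worlds is not modally definable.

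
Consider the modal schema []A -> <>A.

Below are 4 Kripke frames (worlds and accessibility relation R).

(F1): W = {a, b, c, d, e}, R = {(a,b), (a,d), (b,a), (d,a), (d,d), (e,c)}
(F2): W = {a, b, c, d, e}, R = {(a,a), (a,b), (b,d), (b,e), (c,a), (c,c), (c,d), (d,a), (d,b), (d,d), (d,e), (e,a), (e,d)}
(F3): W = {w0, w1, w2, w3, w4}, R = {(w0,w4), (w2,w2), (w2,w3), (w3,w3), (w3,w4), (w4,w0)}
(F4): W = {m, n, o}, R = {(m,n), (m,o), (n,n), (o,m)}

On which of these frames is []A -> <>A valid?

Frame correspondent (Sahlqvist): forall x exists y Rxy — i.e. seriality.
(F1): fails — world c has no successor.
(F2): condition met.
(F3): fails — world w1 has no successor.
(F4): condition met.
Valid on: (F2), (F4).

(F2), (F4)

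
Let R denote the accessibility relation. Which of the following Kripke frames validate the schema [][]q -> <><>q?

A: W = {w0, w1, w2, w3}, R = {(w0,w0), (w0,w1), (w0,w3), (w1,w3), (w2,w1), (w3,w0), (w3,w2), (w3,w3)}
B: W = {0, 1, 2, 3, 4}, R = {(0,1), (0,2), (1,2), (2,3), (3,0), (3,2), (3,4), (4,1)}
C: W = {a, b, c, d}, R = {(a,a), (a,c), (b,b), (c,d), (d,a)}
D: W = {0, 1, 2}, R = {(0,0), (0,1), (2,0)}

A, B, C

This is the axiom for a generalized confluence (Geach) condition; its first-order frame correspondent is forall x exists w (x R^2 w & x R^2 w).
A: ✓.
B: ✓.
C: ✓.
D: fails — at 1 but no w with 1R²w and 1R²w.
Valid on: A, B, C.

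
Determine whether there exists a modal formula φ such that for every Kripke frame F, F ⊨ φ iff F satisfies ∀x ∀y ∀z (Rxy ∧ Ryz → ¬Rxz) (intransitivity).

Not modally definable

Modal frame validity is preserved under surjective bounded morphisms.
The 7-cycle (worlds s,t,u,v,w,x,y with s→t→u→v→w→x→y→s) is intransitive. Mapping every world to a single reflexive point • is a surjective bounded morphism; the reflexive point is not intransitive (R••∧R•• but R••).
Hence intransitivity is not modally definable.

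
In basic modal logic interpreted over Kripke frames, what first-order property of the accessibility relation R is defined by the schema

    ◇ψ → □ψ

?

Suppose ◇ψ→□ψ is valid. Take Rxy, Rxz and set V(ψ)={y}. Then ◇ψ at x, so □ψ at x, so ψ at z, i.e. z=y.
Conversely, on a frame with partial functionality the schema holds at every world under every valuation.
So the correspondent is partial functionality.

Partial functionality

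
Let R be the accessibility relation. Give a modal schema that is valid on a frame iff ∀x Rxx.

□ψ → ψ

The condition is reflexivity. The T schema □ψ → ψ defines it.
Suppose □ψ→ψ is valid. At any x set V(ψ)={w : Rxw}. Then □ψ holds at x, so ψ holds at x, i.e. Rxx.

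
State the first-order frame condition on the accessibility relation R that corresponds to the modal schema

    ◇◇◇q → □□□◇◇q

This is a Sahlqvist (Geach-type) schema ◇^3□^0q → □^3◇^2q.
Minimal-valuation argument: fix x; take any y with xR^3y and any z with xR^3z. Set V(q) to the set of worlds R-reachable from y in exactly 0 steps. Then □^0q holds at y, so the antecedent holds at x; validity forces ◇^2q at z, giving a w with zR^2w and yR^0w.
First-order correspondent: ∀x ∀y ∀z ((xR³y ∧ xR³z) → ∃w (y = w ∧ zR²w)).

∀x ∀y ∀z ((xR³y ∧ xR³z) → ∃w (y = w ∧ zR²w))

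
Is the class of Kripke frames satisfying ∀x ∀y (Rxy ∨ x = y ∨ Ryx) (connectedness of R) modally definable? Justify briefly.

No — not modally definable

Any modally definable frame class is closed under disjoint unions.
Take 2 disjoint single-world reflexive frames: each is trivially connected, but their disjoint union has 2 worlds with no edge between distinct components, so it is not connected.
Hence connectedness of R is not modally definable.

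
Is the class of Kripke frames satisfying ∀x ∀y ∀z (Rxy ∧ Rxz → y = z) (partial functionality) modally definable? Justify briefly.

The condition is partial functionality. A defining modal formula is ◇r → □r.
Suppose ◇r→□r is valid. Take Rxy, Rxz and set V(r)={y}. Then ◇r at x, so □r at x, so r at z, i.e. z=y.

Yes — defined by ◇r → □r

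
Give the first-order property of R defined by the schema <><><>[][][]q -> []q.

This is a Sahlqvist (Geach-type) schema ◇^3□^3q → □^1◇^0q.
Minimal-valuation argument: fix x; take any y with xR^3y and any z with xR^1z. Set V(q) to the set of worlds R-reachable from y in exactly 3 steps. Then □^3q holds at y, so the antecedent holds at x; validity forces ◇^0q at z, giving a w with zR^0w and yR^3w.
First-order correspondent: forall x forall y forall z ((x R^3 y & xRz) -> exists w (y R^3 w & z = w)).

forall x forall y forall z ((x R^3 y & xRz) -> exists w (y R^3 w & z = w))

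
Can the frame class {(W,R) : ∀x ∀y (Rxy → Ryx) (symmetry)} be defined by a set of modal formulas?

Yes, by p → □◇p

The condition is symmetry. A defining modal formula is p → □◇p.
Suppose p→□◇p is valid. Take Rxy and set V(p)={x}. Then p at x, so □◇p at x, so ◇p at y, so some z with Ryz has p; z=x, i.e. Ryx.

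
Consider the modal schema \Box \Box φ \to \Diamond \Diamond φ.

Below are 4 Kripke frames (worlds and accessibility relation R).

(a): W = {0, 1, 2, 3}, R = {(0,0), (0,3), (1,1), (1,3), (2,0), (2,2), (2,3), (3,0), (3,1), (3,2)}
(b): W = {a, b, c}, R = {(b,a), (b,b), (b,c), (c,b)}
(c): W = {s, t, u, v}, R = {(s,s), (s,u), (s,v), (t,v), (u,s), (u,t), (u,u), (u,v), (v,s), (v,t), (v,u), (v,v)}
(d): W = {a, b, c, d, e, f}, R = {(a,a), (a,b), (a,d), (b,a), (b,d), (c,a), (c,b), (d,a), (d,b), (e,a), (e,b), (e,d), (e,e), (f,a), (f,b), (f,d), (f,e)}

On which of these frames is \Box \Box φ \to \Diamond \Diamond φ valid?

The schema corresponds to a generalized confluence (Geach) condition: \forall x \exists w (x R^2 w \wedge x R^2 w).
(a): satisfies the condition.
(b): fails — at a but no w with aR²w and aR²w.
(c): satisfies the condition.
(d): satisfies the condition.

(a), (c), (d)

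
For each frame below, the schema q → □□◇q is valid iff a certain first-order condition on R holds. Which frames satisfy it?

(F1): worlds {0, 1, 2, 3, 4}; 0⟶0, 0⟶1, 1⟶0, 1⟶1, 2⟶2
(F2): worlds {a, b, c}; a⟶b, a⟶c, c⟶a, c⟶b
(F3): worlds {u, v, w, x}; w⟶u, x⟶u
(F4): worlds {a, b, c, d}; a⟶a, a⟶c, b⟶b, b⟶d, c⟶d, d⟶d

Frame correspondent (Sahlqvist): ∀x ∀z (xR²z → ∃w (x = w ∧ zRw)) — i.e. a generalized confluence (Geach) condition.
(F1): condition met.
(F2): fails — aR²a but no w with a=w and aRw.
(F3): condition met.
(F4): fails — aR²c but no w with a=w and cRw.
Valid on: (F1), (F3).

(F1), (F3)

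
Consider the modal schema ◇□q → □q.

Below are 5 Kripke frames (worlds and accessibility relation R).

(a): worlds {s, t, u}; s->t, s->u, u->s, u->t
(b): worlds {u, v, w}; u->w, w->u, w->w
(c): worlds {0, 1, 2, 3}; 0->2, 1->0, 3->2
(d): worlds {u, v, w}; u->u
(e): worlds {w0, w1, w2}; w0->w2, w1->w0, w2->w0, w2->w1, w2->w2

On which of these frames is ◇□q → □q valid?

(d)

This is the axiom for the Euclidean property; its first-order frame correspondent is ∀x ∀y ∀z (Rxy ∧ Rxz → Ryz).
(a): fails — Rsu and Rsu but not Ruu.
(b): fails — Rwu and Rwu but not Ruu.
(c): fails — R02 and R02 but not R22.
(d): satisfies the condition.
(e): fails — Rw1w0 and Rw1w0 but not Rw0w0.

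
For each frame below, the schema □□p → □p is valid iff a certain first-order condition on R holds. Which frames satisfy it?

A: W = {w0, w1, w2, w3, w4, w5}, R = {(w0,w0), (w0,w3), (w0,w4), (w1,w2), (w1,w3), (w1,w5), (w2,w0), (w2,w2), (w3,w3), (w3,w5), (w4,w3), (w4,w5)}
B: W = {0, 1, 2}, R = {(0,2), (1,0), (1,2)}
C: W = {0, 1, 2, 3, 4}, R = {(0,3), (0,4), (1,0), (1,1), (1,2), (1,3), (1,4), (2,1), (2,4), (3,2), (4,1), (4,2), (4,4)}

A

This is the axiom for density; its first-order frame correspondent is ∀x ∀y (Rxy → ∃z (Rxz ∧ Rzy)).
A: satisfies the condition.
B: fails — R10 but no z with R1z and Rz0.
C: fails — R32 but no z with R3z and Rz2.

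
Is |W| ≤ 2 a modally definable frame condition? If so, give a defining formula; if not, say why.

Not modally definable

If a class were modally definable it would be closed under disjoint unions (Goldblatt–Thomason).
Any modal formula valid on each of 3 disjoint one-world frames is valid on their disjoint union (validity is preserved under disjoint unions). Each one-world frame has |W|=1≤2, but the union has |W|=3.
Hence having at most 2 worlds is not modally definable.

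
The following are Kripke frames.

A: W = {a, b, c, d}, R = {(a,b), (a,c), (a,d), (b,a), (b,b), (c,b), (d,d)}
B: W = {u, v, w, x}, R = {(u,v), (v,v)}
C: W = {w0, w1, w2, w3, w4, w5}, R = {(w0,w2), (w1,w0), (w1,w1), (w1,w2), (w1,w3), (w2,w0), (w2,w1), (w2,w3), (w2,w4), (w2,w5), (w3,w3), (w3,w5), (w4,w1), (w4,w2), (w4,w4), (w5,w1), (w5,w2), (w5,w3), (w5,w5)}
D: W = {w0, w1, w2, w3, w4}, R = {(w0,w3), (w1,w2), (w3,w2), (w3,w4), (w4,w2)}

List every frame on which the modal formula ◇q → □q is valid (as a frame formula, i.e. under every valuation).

B

This is the axiom for partial functionality; its first-order frame correspondent is ∀x ∀y ∀z (Rxy ∧ Rxz → y = z).
A: fails — a sees both b and c.
B: ✓.
C: fails — w1 sees both w0 and w1.
D: fails — w3 sees both w2 and w4.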